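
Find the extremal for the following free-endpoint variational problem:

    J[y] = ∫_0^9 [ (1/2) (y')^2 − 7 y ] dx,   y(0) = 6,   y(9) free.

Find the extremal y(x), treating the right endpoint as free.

The Lagrangian L = (1/2) (y')^2 − 7 y gives
    ∂L/∂y = −7,   ∂L/∂y' = y'.
Euler-Lagrange: d/dx(y') − (−7) = 0, i.e. y'' + 7 = 0, so
    y(x) = −(7/2) x^2 + C1 x + C2.
Fixed left endpoint y(0) = 6 ⇒ C2 = 6.
The right endpoint x = 9 is free, so the natural (transversality) condition is ∂L/∂y' |_{x=9} = 0, i.e. y'(9) = 0.
Compute y'(x) = −7 x + C1, so y'(9) = −63 + C1 = 0 ⇒ C1 = 63.
Therefore the extremal is
    y(x) = −(7/2) x^2 + 63 x + 6.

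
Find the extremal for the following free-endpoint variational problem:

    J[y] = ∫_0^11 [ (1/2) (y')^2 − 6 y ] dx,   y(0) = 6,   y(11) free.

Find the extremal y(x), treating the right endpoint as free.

The Lagrangian L = (1/2) (y')^2 − 6 y gives
    ∂L/∂y = −6,   ∂L/∂y' = y'.
Euler-Lagrange: d/dx(y') − (−6) = 0, i.e. y'' + 6 = 0, so
    y(x) = −(6/2) x^2 + C1 x + C2.
Fixed left endpoint y(0) = 6 ⇒ C2 = 6.
The right endpoint x = 11 is free, so the natural (transversality) condition is ∂L/∂y' |_{x=11} = 0, i.e. y'(11) = 0.
Compute y'(x) = −6 x + C1, so y'(11) = −66 + C1 = 0 ⇒ C1 = 66.
Therefore the extremal is
    y(x) = −3 x^2 + 66 x + 6.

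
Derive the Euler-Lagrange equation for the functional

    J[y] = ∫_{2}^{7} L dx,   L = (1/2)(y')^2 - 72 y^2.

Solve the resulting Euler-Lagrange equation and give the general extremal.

The Lagrangian is L = (1/2)(y')^2 - 72 y^2.
∂L/∂y = -144y.
∂L/∂y' = y'.
The Euler-Lagrange equation d/dx(∂L/∂y') − ∂L/∂y = 0 becomes:
    y'' + 144 y = 0
General solution: y(x) = A sin(12x) + B cos(12x), where A and B are arbitrary constants fixed by the endpoint conditions.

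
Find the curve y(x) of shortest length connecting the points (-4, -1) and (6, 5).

Arc-length functional: J[y] = ∫ sqrt(1 + (y')^2) dx.
Lagrangian L = sqrt(1 + (y')^2) has no explicit y dependence, so ∂L/∂y = 0 and the Euler-Lagrange equation gives
    d/dx( y' / sqrt(1 + (y')^2) ) = 0  ⇒  y' / sqrt(1 + (y')^2) = const.
Hence y' is constant, so y(x) is affine.
Fitting the endpoints (-4, -1) and (6, 5):
    slope m = (5 − (-1)) / (6 − (-4)) = 3/5,
    intercept c = (-1) − m·(-4) = 7/5.
Extremal: y(x) = (3/5) x + 7/5.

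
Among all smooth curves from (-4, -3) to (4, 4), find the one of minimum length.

Arc-length functional: J[y] = ∫ sqrt(1 + (y')^2) dx.
Lagrangian L = sqrt(1 + (y')^2) has no explicit y dependence, so ∂L/∂y = 0 and the Euler-Lagrange equation gives
    d/dx( y' / sqrt(1 + (y')^2) ) = 0  ⇒  y' / sqrt(1 + (y')^2) = const.
Hence y' is constant, so y(x) is affine.
Fitting the endpoints (-4, -3) and (4, 4):
    slope m = (4 − (-3)) / (4 − (-4)) = 7/8,
    intercept c = (-3) − m·(-4) = 1/2.
Extremal: y(x) = (7/8) x + 1/2.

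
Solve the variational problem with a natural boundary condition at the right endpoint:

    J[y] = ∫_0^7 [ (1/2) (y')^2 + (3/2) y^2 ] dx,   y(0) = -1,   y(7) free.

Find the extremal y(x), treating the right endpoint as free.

The Lagrangian L = (1/2) (y')^2 + (3/2) y^2 gives
    ∂L/∂y = 3 y,   ∂L/∂y' = y'.
Euler-Lagrange: y'' − 3 y = 0.
With k = sqrt(3), the general solution is
    y(x) = A cosh(sqrt(3) x) + B sinh(sqrt(3) x).
Fixed left endpoint y(0) = -1 ⇒ A = -1.
The right endpoint x = 7 is free, so the natural (transversality) condition is ∂L/∂y' |_{x=7} = 0, i.e. y'(7) = 0.
Compute y'(x) = A k sinh(k x) + B k cosh(k x), so
    y'(7) = A k sinh(k·7) + B k cosh(k·7) = 0
    ⇒ B = −A tanh(k·7) = tanh(sqrt(3)·7).
Therefore the extremal is
    y(x) = −cosh(sqrt(3) x) + tanh(sqrt(3)·7) sinh(sqrt(3) x).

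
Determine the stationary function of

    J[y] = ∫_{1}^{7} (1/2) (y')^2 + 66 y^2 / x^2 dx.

The Lagrangian is L = (1/2) (y')^2 + 66 y^2 / x^2.
Compute ∂L/∂y = 132y/x^2, ∂L/∂y' = y'.
The Euler-Lagrange equation d/dx(∂L/∂y') − ∂L/∂y = 0 reduces to
    y'' − 132/x^2 · y = 0  (x > 0).
Its general solution is
    y(x) = A x^12 + B x^(-11),
with A, B fixed by the endpoint conditions.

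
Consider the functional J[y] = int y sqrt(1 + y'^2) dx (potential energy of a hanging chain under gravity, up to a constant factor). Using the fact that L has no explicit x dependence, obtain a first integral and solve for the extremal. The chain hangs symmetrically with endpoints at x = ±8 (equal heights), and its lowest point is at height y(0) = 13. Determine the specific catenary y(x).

The Lagrangian L(y, y') = y sqrt(1 + y'^2) has no explicit x dependence, so the Beltrami identity applies:
    L − y' ∂L/∂y' = C.
Compute ∂L/∂y' = y · y' / sqrt(1 + y'^2). Then
    L − y' ∂L/∂y'
    = y sqrt(1 + y'^2) − y · y'^2 / sqrt(1 + y'^2)
    = y (1 + y'^2 − y'^2) / sqrt(1 + y'^2)
    = y / sqrt(1 + y'^2) = C.
Squaring gives y^2 = C^2 (1 + y'^2), i.e.
    y'^2 = y^2 / C^2 − 1.
Separating variables,
    dy / sqrt(y^2 − C^2) = dx / C,
and integrating gives arccosh(y / C) = (x − a)/C, so
    y(x) = C cosh((x − a)/C),
the catenary. The constants C and a are fixed by the two endpoint conditions (and, for the hanging-chain problem, the length constraint selects C).
Now fit the given data. The endpoints x = ±8 are symmetric at equal height, so the catenary is even about its minimum: a = 0 and y(x) = C cosh(x/C). The lowest point is y(0) = C cosh(0) = C, and we are told y(0) = 13, so C = 13. Therefore
    y(x) = 13 cosh(x/13),
and at the endpoints
    y(±8) = 13 cosh(8/13).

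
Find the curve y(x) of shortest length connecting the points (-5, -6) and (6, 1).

Arc-length functional: J[y] = ∫ sqrt(1 + (y')^2) dx.
Lagrangian L = sqrt(1 + (y')^2) has no explicit y dependence, so ∂L/∂y = 0 and the Euler-Lagrange equation gives
    d/dx( y' / sqrt(1 + (y')^2) ) = 0  ⇒  y' / sqrt(1 + (y')^2) = const.
Hence y' is constant, so y(x) is affine.
Fitting the endpoints (-5, -6) and (6, 1):
    slope m = (1 − (-6)) / (6 − (-5)) = 7/11,
    intercept c = (-6) − m·(-5) = -31/11.
Extremal: y(x) = (7/11) x - 31/11.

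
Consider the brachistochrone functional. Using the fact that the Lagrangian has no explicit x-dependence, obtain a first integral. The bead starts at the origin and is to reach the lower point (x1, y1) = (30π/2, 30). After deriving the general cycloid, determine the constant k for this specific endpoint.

The Lagrangian L = sqrt((1 + y'^2) / y) has no explicit x dependence, so the Beltrami identity applies:
    L − y' ∂L/∂y' = C.
Compute ∂L/∂y' = y' / sqrt(y (1 + y'^2)).
Substitute:
    sqrt((1 + y'^2)/y) − y'·y' / sqrt(y (1 + y'^2))
    = (1 + y'^2) / sqrt(y (1 + y'^2)) − y'^2 / sqrt(y (1 + y'^2))
    = 1 / sqrt(y (1 + y'^2)) = C.
Squaring and rearranging gives the first integral
    y (1 + y'^2) = 1/C^2 =: k   (constant).
Solving this first-order ODE by the substitution
    y = (k/2)(1 − cos θ)
yields the cycloid parameterisation
    x(θ) = (k/2)(θ − sin θ),   y(θ) = (k/2)(1 − cos θ).
The constant k is fixed by the endpoint condition.
Now fit the given lower endpoint (x1, y1) = (30π/2, 30). At the bottom of the first arch (θ = π), the parametric equations give
    y(π) = (k/2)(1 − cos π) = k,
    x(π) = (k/2)(π − sin π) = kπ/2.
Matching y(π) = 30 gives k = 30, consistent with x(π) = 30π/2. Therefore the specific cycloid is
    x(θ) = (30/2)(θ − sin θ),   y(θ) = (30/2)(1 − cos θ).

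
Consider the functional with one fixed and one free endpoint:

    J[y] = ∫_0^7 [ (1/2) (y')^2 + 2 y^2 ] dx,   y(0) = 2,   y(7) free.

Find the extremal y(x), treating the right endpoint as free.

The Lagrangian L = (1/2) (y')^2 + 2 y^2 gives
    ∂L/∂y = 4 y,   ∂L/∂y' = y'.
Euler-Lagrange: y'' − 4 y = 0.
With k = 2, the general solution is
    y(x) = A cosh(2 x) + B sinh(2 x).
Fixed left endpoint y(0) = 2 ⇒ A = 2.
The right endpoint x = 7 is free, so the natural (transversality) condition is ∂L/∂y' |_{x=7} = 0, i.e. y'(7) = 0.
Compute y'(x) = A k sinh(k x) + B k cosh(k x), so
    y'(7) = A k sinh(k·7) + B k cosh(k·7) = 0
    ⇒ B = −A tanh(k·7) = − 2 tanh(2·7).
Therefore the extremal is
    y(x) = 2 cosh(2 x) − 2 tanh(2·7) sinh(2 x).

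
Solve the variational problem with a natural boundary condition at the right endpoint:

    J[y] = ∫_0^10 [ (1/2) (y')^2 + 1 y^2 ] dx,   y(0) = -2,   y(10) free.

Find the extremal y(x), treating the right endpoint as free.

The Lagrangian L = (1/2) (y')^2 + 1 y^2 gives
    ∂L/∂y = 2 y,   ∂L/∂y' = y'.
Euler-Lagrange: y'' − 2 y = 0.
With k = sqrt(2), the general solution is
    y(x) = A cosh(sqrt(2) x) + B sinh(sqrt(2) x).
Fixed left endpoint y(0) = -2 ⇒ A = -2.
The right endpoint x = 10 is free, so the natural (transversality) condition is ∂L/∂y' |_{x=10} = 0, i.e. y'(10) = 0.
Compute y'(x) = A k sinh(k x) + B k cosh(k x), so
    y'(10) = A k sinh(k·10) + B k cosh(k·10) = 0
    ⇒ B = −A tanh(k·10) = 2 tanh(sqrt(2)·10).
Therefore the extremal is
    y(x) = −2 cosh(sqrt(2) x) + 2 tanh(sqrt(2)·10) sinh(sqrt(2) x).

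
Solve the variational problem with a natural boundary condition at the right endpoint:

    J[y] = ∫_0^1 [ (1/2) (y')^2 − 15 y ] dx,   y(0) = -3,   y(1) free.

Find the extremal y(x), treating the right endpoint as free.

The Lagrangian L = (1/2) (y')^2 − 15 y gives
    ∂L/∂y = −15,   ∂L/∂y' = y'.
Euler-Lagrange: d/dx(y') − (−15) = 0, i.e. y'' + 15 = 0, so
    y(x) = −(15/2) x^2 + C1 x + C2.
Fixed left endpoint y(0) = -3 ⇒ C2 = -3.
The right endpoint x = 1 is free, so the natural (transversality) condition is ∂L/∂y' |_{x=1} = 0, i.e. y'(1) = 0.
Compute y'(x) = −15 x + C1, so y'(1) = −15 + C1 = 0 ⇒ C1 = 15.
Therefore the extremal is
    y(x) = −(15/2) x^2 + 15 x − 3.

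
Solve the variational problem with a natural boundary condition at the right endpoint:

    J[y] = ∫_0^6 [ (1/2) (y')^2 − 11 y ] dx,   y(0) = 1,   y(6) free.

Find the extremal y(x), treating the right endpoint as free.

The Lagrangian L = (1/2) (y')^2 − 11 y gives
    ∂L/∂y = −11,   ∂L/∂y' = y'.
Euler-Lagrange: d/dx(y') − (−11) = 0, i.e. y'' + 11 = 0, so
    y(x) = −(11/2) x^2 + C1 x + C2.
Fixed left endpoint y(0) = 1 ⇒ C2 = 1.
The right endpoint x = 6 is free, so the natural (transversality) condition is ∂L/∂y' |_{x=6} = 0, i.e. y'(6) = 0.
Compute y'(x) = −11 x + C1, so y'(6) = −66 + C1 = 0 ⇒ C1 = 66.
Therefore the extremal is
    y(x) = −(11/2) x^2 + 66 x + 1.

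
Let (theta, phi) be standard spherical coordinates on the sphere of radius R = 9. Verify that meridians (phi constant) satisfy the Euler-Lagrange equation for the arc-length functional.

On the sphere of radius R = 9 with spherical coordinates (θ, φ), the induced metric is
    ds^2 = 81(dθ^2 + sin^2(θ) dφ^2).
Using θ as the parameter, the arc-length functional becomes
    J[φ] = ∫ 9 sqrt(1 + sin^2(θ) (dφ/dθ)^2) dθ.
So L = 9 sqrt(1 + sin^2(θ) φ'^2). Compute
    ∂L/∂φ = 0  (L has no explicit φ dependence),
    ∂L/∂φ' = 9 sin^2(θ) φ' / sqrt(1 + sin^2(θ) φ'^2).
For the candidate φ(θ) = c (constant), φ' = 0, so ∂L/∂φ' evaluated along the candidate vanishes, and ∂L/∂φ is identically zero. Hence
    d/dθ(∂L/∂φ') − ∂L/∂φ = 0
is satisfied. Therefore meridians φ = const are extremals of arc length — they are geodesics on the sphere.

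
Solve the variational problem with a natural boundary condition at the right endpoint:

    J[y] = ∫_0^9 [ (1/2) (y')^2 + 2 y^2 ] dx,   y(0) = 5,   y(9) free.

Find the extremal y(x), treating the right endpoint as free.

The Lagrangian L = (1/2) (y')^2 + 2 y^2 gives
    ∂L/∂y = 4 y,   ∂L/∂y' = y'.
Euler-Lagrange: y'' − 4 y = 0.
With k = 2, the general solution is
    y(x) = A cosh(2 x) + B sinh(2 x).
Fixed left endpoint y(0) = 5 ⇒ A = 5.
The right endpoint x = 9 is free, so the natural (transversality) condition is ∂L/∂y' |_{x=9} = 0, i.e. y'(9) = 0.
Compute y'(x) = A k sinh(k x) + B k cosh(k x), so
    y'(9) = A k sinh(k·9) + B k cosh(k·9) = 0
    ⇒ B = −A tanh(k·9) = − 5 tanh(2·9).
Therefore the extremal is
    y(x) = 5 cosh(2 x) − 5 tanh(2·9) sinh(2 x).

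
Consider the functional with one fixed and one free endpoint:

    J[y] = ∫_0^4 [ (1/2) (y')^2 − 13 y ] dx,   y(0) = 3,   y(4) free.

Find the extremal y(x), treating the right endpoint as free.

The Lagrangian L = (1/2) (y')^2 − 13 y gives
    ∂L/∂y = −13,   ∂L/∂y' = y'.
Euler-Lagrange: d/dx(y') − (−13) = 0, i.e. y'' + 13 = 0, so
    y(x) = −(13/2) x^2 + C1 x + C2.
Fixed left endpoint y(0) = 3 ⇒ C2 = 3.
The right endpoint x = 4 is free, so the natural (transversality) condition is ∂L/∂y' |_{x=4} = 0, i.e. y'(4) = 0.
Compute y'(x) = −13 x + C1, so y'(4) = −52 + C1 = 0 ⇒ C1 = 52.
Therefore the extremal is
    y(x) = −(13/2) x^2 + 52 x + 3.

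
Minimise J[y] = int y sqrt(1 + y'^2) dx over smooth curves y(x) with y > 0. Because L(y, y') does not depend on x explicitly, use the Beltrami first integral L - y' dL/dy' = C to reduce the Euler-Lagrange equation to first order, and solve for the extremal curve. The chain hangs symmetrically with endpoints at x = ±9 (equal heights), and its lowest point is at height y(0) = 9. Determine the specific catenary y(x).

The Lagrangian L(y, y') = y sqrt(1 + y'^2) has no explicit x dependence, so the Beltrami identity applies:
    L − y' ∂L/∂y' = C.
Compute ∂L/∂y' = y · y' / sqrt(1 + y'^2). Then
    L − y' ∂L/∂y'
    = y sqrt(1 + y'^2) − y · y'^2 / sqrt(1 + y'^2)
    = y (1 + y'^2 − y'^2) / sqrt(1 + y'^2)
    = y / sqrt(1 + y'^2) = C.
Squaring gives y^2 = C^2 (1 + y'^2), i.e.
    y'^2 = y^2 / C^2 − 1.
Separating variables,
    dy / sqrt(y^2 − C^2) = dx / C,
and integrating gives arccosh(y / C) = (x − a)/C, so
    y(x) = C cosh((x − a)/C),
the catenary. The constants C and a are fixed by the two endpoint conditions (and, for the hanging-chain problem, the length constraint selects C).
Now fit the given data. The endpoints x = ±9 are symmetric at equal height, so the catenary is even about its minimum: a = 0 and y(x) = C cosh(x/C). The lowest point is y(0) = C cosh(0) = C, and we are told y(0) = 9, so C = 9. Therefore
    y(x) = 9 cosh(x/9),
and at the endpoints
    y(±9) = 9 cosh(9/9).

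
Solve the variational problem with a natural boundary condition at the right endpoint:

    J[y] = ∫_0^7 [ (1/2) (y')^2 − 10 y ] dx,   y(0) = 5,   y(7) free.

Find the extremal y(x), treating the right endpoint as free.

The Lagrangian L = (1/2) (y')^2 − 10 y gives
    ∂L/∂y = −10,   ∂L/∂y' = y'.
Euler-Lagrange: d/dx(y') − (−10) = 0, i.e. y'' + 10 = 0, so
    y(x) = −(10/2) x^2 + C1 x + C2.
Fixed left endpoint y(0) = 5 ⇒ C2 = 5.
The right endpoint x = 7 is free, so the natural (transversality) condition is ∂L/∂y' |_{x=7} = 0, i.e. y'(7) = 0.
Compute y'(x) = −10 x + C1, so y'(7) = −70 + C1 = 0 ⇒ C1 = 70.
Therefore the extremal is
    y(x) = −5 x^2 + 70 x + 5.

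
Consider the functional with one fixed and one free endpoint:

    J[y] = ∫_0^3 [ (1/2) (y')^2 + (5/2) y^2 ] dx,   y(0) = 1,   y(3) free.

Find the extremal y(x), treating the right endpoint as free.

The Lagrangian L = (1/2) (y')^2 + (5/2) y^2 gives
    ∂L/∂y = 5 y,   ∂L/∂y' = y'.
Euler-Lagrange: y'' − 5 y = 0.
With k = sqrt(5), the general solution is
    y(x) = A cosh(sqrt(5) x) + B sinh(sqrt(5) x).
Fixed left endpoint y(0) = 1 ⇒ A = 1.
The right endpoint x = 3 is free, so the natural (transversality) condition is ∂L/∂y' |_{x=3} = 0, i.e. y'(3) = 0.
Compute y'(x) = A k sinh(k x) + B k cosh(k x), so
    y'(3) = A k sinh(k·3) + B k cosh(k·3) = 0
    ⇒ B = −A tanh(k·3) = − tanh(sqrt(5)·3).
Therefore the extremal is
    y(x) = cosh(sqrt(5) x) − tanh(sqrt(5)·3) sinh(sqrt(5) x).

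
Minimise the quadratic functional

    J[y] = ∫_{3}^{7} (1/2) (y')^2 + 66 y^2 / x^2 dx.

The Lagrangian is L = (1/2) (y')^2 + 66 y^2 / x^2.
Compute ∂L/∂y = 132y/x^2, ∂L/∂y' = y'.
The Euler-Lagrange equation d/dx(∂L/∂y') − ∂L/∂y = 0 reduces to
    y'' − 132/x^2 · y = 0  (x > 0).
Its general solution is
    y(x) = A x^12 + B x^(-11),
with A, B fixed by the endpoint conditions.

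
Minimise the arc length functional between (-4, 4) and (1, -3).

Arc-length functional: J[y] = ∫ sqrt(1 + (y')^2) dx.
Lagrangian L = sqrt(1 + (y')^2) has no explicit y dependence, so ∂L/∂y = 0 and the Euler-Lagrange equation gives
    d/dx( y' / sqrt(1 + (y')^2) ) = 0  ⇒  y' / sqrt(1 + (y')^2) = const.
Hence y' is constant, so y(x) is affine.
Fitting the endpoints (-4, 4) and (1, -3):
    slope m = ((-3) − 4) / (1 − (-4)) = -7/5,
    intercept c = 4 − m·(-4) = -8/5.
Extremal: y(x) = (-7/5) x - 8/5.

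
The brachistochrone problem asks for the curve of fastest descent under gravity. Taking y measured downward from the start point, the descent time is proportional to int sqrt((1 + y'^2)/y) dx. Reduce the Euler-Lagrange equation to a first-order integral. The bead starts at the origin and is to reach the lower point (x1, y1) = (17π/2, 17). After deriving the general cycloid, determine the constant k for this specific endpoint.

The Lagrangian L = sqrt((1 + y'^2) / y) has no explicit x dependence, so the Beltrami identity applies:
    L − y' ∂L/∂y' = C.
Compute ∂L/∂y' = y' / sqrt(y (1 + y'^2)).
Substitute:
    sqrt((1 + y'^2)/y) − y'·y' / sqrt(y (1 + y'^2))
    = (1 + y'^2) / sqrt(y (1 + y'^2)) − y'^2 / sqrt(y (1 + y'^2))
    = 1 / sqrt(y (1 + y'^2)) = C.
Squaring and rearranging gives the first integral
    y (1 + y'^2) = 1/C^2 =: k   (constant).
Solving this first-order ODE by the substitution
    y = (k/2)(1 − cos θ)
yields the cycloid parameterisation
    x(θ) = (k/2)(θ − sin θ),   y(θ) = (k/2)(1 − cos θ).
The constant k is fixed by the endpoint condition.
Now fit the given lower endpoint (x1, y1) = (17π/2, 17). At the bottom of the first arch (θ = π), the parametric equations give
    y(π) = (k/2)(1 − cos π) = k,
    x(π) = (k/2)(π − sin π) = kπ/2.
Matching y(π) = 17 gives k = 17, consistent with x(π) = 17π/2. Therefore the specific cycloid is
    x(θ) = (17/2)(θ − sin θ),   y(θ) = (17/2)(1 − cos θ).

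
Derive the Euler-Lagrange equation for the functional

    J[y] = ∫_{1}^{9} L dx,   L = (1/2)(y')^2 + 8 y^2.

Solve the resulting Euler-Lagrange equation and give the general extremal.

The Lagrangian is L = (1/2)(y')^2 + 8 y^2.
∂L/∂y = 16y.
∂L/∂y' = y'.
The Euler-Lagrange equation d/dx(∂L/∂y') − ∂L/∂y = 0 becomes:
    y'' - 16 y = 0
General solution: y(x) = A e^(4x) + B e^(-4x), where A and B are arbitrary constants fixed by the endpoint conditions.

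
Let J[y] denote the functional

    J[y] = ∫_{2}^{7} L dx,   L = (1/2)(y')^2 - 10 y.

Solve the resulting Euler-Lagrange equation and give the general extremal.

The Lagrangian is L = (1/2)(y')^2 - 10 y.
∂L/∂y = -10.
∂L/∂y' = y'.
The Euler-Lagrange equation d/dx(∂L/∂y') − ∂L/∂y = 0 becomes:
    y'' + 10 = 0
General solution: y(x) = -5 x^2 + A x + B, where A and B are arbitrary constants fixed by the endpoint conditions.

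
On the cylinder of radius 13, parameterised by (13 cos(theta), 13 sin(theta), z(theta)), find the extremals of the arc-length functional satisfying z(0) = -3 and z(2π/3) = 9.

Parameterise the cylinder of radius R = 13 as
    r(θ) = (13 cos θ, 13 sin θ, z(θ)).
The arc-length element is
    ds = sqrt(169 + (dz/dθ)^2) dθ,
so the Lagrangian is L = sqrt(169 + z'^2).
L depends on z' only, not on z or θ, so ∂L/∂z = 0 and
    ∂L/∂z' = z' / sqrt(169 + z'^2).
The Euler-Lagrange equation gives
    d/dθ( z' / sqrt(169 + z'^2) ) = 0,
so z' is constant. Integrating once:
    z(θ) = a θ + b,
a helix on the cylinder (a straight line when the cylinder is unrolled). The constants a, b are determined by the endpoint conditions.
With endpoint conditions z(0) = -3 and z(2π/3) = 9: from z(0) = b we get b = -3, and a·2π/3 + -3 = 9 gives a = 18/π, so
    z(θ) = (18/π) θ − 3.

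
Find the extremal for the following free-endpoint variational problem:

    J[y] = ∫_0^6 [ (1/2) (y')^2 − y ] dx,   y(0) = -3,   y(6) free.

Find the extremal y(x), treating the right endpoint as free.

The Lagrangian L = (1/2) (y')^2 − y gives
    ∂L/∂y = −1,   ∂L/∂y' = y'.
Euler-Lagrange: d/dx(y') − (−1) = 0, i.e. y'' + 1 = 0, so
    y(x) = −(1/2) x^2 + C1 x + C2.
Fixed left endpoint y(0) = -3 ⇒ C2 = -3.
The right endpoint x = 6 is free, so the natural (transversality) condition is ∂L/∂y' |_{x=6} = 0, i.e. y'(6) = 0.
Compute y'(x) = −1 x + C1, so y'(6) = −6 + C1 = 0 ⇒ C1 = 6.
Therefore the extremal is
    y(x) = −x^2/2 + 6 x − 3.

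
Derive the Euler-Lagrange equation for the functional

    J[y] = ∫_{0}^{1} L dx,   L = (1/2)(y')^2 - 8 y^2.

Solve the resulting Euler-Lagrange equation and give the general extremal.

The Lagrangian is L = (1/2)(y')^2 - 8 y^2.
∂L/∂y = -16y.
∂L/∂y' = y'.
The Euler-Lagrange equation d/dx(∂L/∂y') − ∂L/∂y = 0 becomes:
    y'' + 16 y = 0
General solution: y(x) = A sin(4x) + B cos(4x), where A and B are arbitrary constants fixed by the endpoint conditions.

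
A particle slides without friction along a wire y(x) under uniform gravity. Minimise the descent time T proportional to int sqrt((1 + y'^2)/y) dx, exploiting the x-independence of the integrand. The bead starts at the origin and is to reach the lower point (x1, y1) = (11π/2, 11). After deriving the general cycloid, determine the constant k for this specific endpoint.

The Lagrangian L = sqrt((1 + y'^2) / y) has no explicit x dependence, so the Beltrami identity applies:
    L − y' ∂L/∂y' = C.
Compute ∂L/∂y' = y' / sqrt(y (1 + y'^2)).
Substitute:
    sqrt((1 + y'^2)/y) − y'·y' / sqrt(y (1 + y'^2))
    = (1 + y'^2) / sqrt(y (1 + y'^2)) − y'^2 / sqrt(y (1 + y'^2))
    = 1 / sqrt(y (1 + y'^2)) = C.
Squaring and rearranging gives the first integral
    y (1 + y'^2) = 1/C^2 =: k   (constant).
Solving this first-order ODE by the substitution
    y = (k/2)(1 − cos θ)
yields the cycloid parameterisation
    x(θ) = (k/2)(θ − sin θ),   y(θ) = (k/2)(1 − cos θ).
The constant k is fixed by the endpoint condition.
Now fit the given lower endpoint (x1, y1) = (11π/2, 11). At the bottom of the first arch (θ = π), the parametric equations give
    y(π) = (k/2)(1 − cos π) = k,
    x(π) = (k/2)(π − sin π) = kπ/2.
Matching y(π) = 11 gives k = 11, consistent with x(π) = 11π/2. Therefore the specific cycloid is
    x(θ) = (11/2)(θ − sin θ),   y(θ) = (11/2)(1 − cos θ).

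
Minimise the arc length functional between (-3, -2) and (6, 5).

Arc-length functional: J[y] = ∫ sqrt(1 + (y')^2) dx.
Lagrangian L = sqrt(1 + (y')^2) has no explicit y dependence, so ∂L/∂y = 0 and the Euler-Lagrange equation gives
    d/dx( y' / sqrt(1 + (y')^2) ) = 0  ⇒  y' / sqrt(1 + (y')^2) = const.
Hence y' is constant, so y(x) is affine.
Fitting the endpoints (-3, -2) and (6, 5):
    slope m = (5 − (-2)) / (6 − (-3)) = 7/9,
    intercept c = (-2) − m·(-3) = 1/3.
Extremal: y(x) = (7/9) x + 1/3.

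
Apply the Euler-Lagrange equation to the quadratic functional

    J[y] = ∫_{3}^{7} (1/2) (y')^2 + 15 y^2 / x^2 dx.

The Lagrangian is L = (1/2) (y')^2 + 15 y^2 / x^2.
Compute ∂L/∂y = 30y/x^2, ∂L/∂y' = y'.
The Euler-Lagrange equation d/dx(∂L/∂y') − ∂L/∂y = 0 reduces to
    y'' − 30/x^2 · y = 0  (x > 0).
Its general solution is
    y(x) = A x^6 + B x^(-5),
with A, B fixed by the endpoint conditions.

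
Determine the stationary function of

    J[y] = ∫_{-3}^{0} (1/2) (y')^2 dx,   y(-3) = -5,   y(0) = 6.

The Lagrangian is L = (1/2) (y')^2.
Compute ∂L/∂y = 0, ∂L/∂y' = y'.
The Euler-Lagrange equation d/dx(∂L/∂y') − ∂L/∂y = 0 reduces to
    y'' = 0.
Its general solution is
    y(x) = A x + B,
with A, B fixed by the endpoint conditions.
Applying the endpoint conditions y(-3) = -5 and y(0) = 6: solve A·-3 + B = -5 and A·0 + B = 6. Subtracting gives A(0 − -3) = 6 − -5, so A = 11/3, and B = -5 − A·-3 = 6. Therefore
    y(x) = (11/3) x + 6.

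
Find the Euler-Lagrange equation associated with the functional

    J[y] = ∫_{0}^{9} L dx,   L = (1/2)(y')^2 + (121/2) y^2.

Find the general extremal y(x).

The Lagrangian is L = (1/2)(y')^2 + (121/2) y^2.
∂L/∂y = 121y.
∂L/∂y' = y'.
The Euler-Lagrange equation d/dx(∂L/∂y') − ∂L/∂y = 0 becomes:
    y'' - 121 y = 0
General solution: y(x) = A e^(11x) + B e^(-11x), where A and B are arbitrary constants fixed by the endpoint conditions.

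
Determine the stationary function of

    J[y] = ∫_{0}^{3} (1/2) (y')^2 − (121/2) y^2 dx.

The Lagrangian is L = (1/2) (y')^2 − (121/2) y^2.
Compute ∂L/∂y = -121y, ∂L/∂y' = y'.
The Euler-Lagrange equation d/dx(∂L/∂y') − ∂L/∂y = 0 reduces to
    y'' + 121 y = 0.
Its general solution is
    y(x) = A sin(11x) + B cos(11x),
with A, B fixed by the endpoint conditions.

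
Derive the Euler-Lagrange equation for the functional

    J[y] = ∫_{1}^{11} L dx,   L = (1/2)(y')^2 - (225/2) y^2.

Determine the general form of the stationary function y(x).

The Lagrangian is L = (1/2)(y')^2 - (225/2) y^2.
∂L/∂y = -225y.
∂L/∂y' = y'.
The Euler-Lagrange equation d/dx(∂L/∂y') − ∂L/∂y = 0 becomes:
    y'' + 225 y = 0
General solution: y(x) = A sin(15x) + B cos(15x), where A and B are arbitrary constants fixed by the endpoint conditions.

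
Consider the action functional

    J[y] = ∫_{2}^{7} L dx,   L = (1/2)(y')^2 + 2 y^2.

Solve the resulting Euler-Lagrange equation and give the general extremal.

The Lagrangian is L = (1/2)(y')^2 + 2 y^2.
∂L/∂y = 4y.
∂L/∂y' = y'.
The Euler-Lagrange equation d/dx(∂L/∂y') − ∂L/∂y = 0 becomes:
    y'' - 4 y = 0
General solution: y(x) = A e^(2x) + B e^(-2x), where A and B are arbitrary constants fixed by the endpoint conditions.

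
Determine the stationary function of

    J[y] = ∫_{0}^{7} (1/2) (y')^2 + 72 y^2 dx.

The Lagrangian is L = (1/2) (y')^2 + 72 y^2.
Compute ∂L/∂y = 144y, ∂L/∂y' = y'.
The Euler-Lagrange equation d/dx(∂L/∂y') − ∂L/∂y = 0 reduces to
    y'' − 144 y = 0.
Its general solution is
    y(x) = A e^(12x) + B e^(−12x),
with A, B fixed by the endpoint conditions.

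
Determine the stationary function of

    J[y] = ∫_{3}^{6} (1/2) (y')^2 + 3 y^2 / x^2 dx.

The Lagrangian is L = (1/2) (y')^2 + 3 y^2 / x^2.
Compute ∂L/∂y = 6y/x^2, ∂L/∂y' = y'.
The Euler-Lagrange equation d/dx(∂L/∂y') − ∂L/∂y = 0 reduces to
    y'' − 6/x^2 · y = 0  (x > 0).
Its general solution is
    y(x) = A x^3 + B x^(-2),
with A, B fixed by the endpoint conditions.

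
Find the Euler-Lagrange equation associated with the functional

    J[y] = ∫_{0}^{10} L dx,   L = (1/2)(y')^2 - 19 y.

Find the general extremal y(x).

The Lagrangian is L = (1/2)(y')^2 - 19 y.
∂L/∂y = -19.
∂L/∂y' = y'.
The Euler-Lagrange equation d/dx(∂L/∂y') − ∂L/∂y = 0 becomes:
    y'' + 19 = 0
General solution: y(x) = -(19/2) x^2 + A x + B, where A and B are arbitrary constants fixed by the endpoint conditions.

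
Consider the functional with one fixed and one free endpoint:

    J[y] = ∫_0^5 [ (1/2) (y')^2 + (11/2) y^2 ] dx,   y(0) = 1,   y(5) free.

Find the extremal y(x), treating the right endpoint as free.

The Lagrangian L = (1/2) (y')^2 + (11/2) y^2 gives
    ∂L/∂y = 11 y,   ∂L/∂y' = y'.
Euler-Lagrange: y'' − 11 y = 0.
With k = sqrt(11), the general solution is
    y(x) = A cosh(sqrt(11) x) + B sinh(sqrt(11) x).
Fixed left endpoint y(0) = 1 ⇒ A = 1.
The right endpoint x = 5 is free, so the natural (transversality) condition is ∂L/∂y' |_{x=5} = 0, i.e. y'(5) = 0.
Compute y'(x) = A k sinh(k x) + B k cosh(k x), so
    y'(5) = A k sinh(k·5) + B k cosh(k·5) = 0
    ⇒ B = −A tanh(k·5) = − tanh(sqrt(11)·5).
Therefore the extremal is
    y(x) = cosh(sqrt(11) x) − tanh(sqrt(11)·5) sinh(sqrt(11) x).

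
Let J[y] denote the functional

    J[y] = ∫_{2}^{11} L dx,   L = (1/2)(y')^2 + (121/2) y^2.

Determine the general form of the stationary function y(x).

The Lagrangian is L = (1/2)(y')^2 + (121/2) y^2.
∂L/∂y = 121y.
∂L/∂y' = y'.
The Euler-Lagrange equation d/dx(∂L/∂y') − ∂L/∂y = 0 becomes:
    y'' - 121 y = 0
General solution: y(x) = A e^(11x) + B e^(-11x), where A and B are arbitrary constants fixed by the endpoint conditions.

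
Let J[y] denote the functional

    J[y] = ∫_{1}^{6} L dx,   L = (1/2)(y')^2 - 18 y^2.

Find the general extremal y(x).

The Lagrangian is L = (1/2)(y')^2 - 18 y^2.
∂L/∂y = -36y.
∂L/∂y' = y'.
The Euler-Lagrange equation d/dx(∂L/∂y') − ∂L/∂y = 0 becomes:
    y'' + 36 y = 0
General solution: y(x) = A sin(6x) + B cos(6x), where A and B are arbitrary constants fixed by the endpoint conditions.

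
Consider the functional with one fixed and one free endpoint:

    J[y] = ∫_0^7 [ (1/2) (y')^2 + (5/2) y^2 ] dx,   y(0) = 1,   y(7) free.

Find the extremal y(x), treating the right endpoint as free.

The Lagrangian L = (1/2) (y')^2 + (5/2) y^2 gives
    ∂L/∂y = 5 y,   ∂L/∂y' = y'.
Euler-Lagrange: y'' − 5 y = 0.
With k = sqrt(5), the general solution is
    y(x) = A cosh(sqrt(5) x) + B sinh(sqrt(5) x).
Fixed left endpoint y(0) = 1 ⇒ A = 1.
The right endpoint x = 7 is free, so the natural (transversality) condition is ∂L/∂y' |_{x=7} = 0, i.e. y'(7) = 0.
Compute y'(x) = A k sinh(k x) + B k cosh(k x), so
    y'(7) = A k sinh(k·7) + B k cosh(k·7) = 0
    ⇒ B = −A tanh(k·7) = − tanh(sqrt(5)·7).
Therefore the extremal is
    y(x) = cosh(sqrt(5) x) − tanh(sqrt(5)·7) sinh(sqrt(5) x).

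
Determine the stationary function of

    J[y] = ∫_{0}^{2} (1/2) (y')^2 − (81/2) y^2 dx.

The Lagrangian is L = (1/2) (y')^2 − (81/2) y^2.
Compute ∂L/∂y = -81y, ∂L/∂y' = y'.
The Euler-Lagrange equation d/dx(∂L/∂y') − ∂L/∂y = 0 reduces to
    y'' + 81 y = 0.
Its general solution is
    y(x) = A sin(9x) + B cos(9x),
with A, B fixed by the endpoint conditions.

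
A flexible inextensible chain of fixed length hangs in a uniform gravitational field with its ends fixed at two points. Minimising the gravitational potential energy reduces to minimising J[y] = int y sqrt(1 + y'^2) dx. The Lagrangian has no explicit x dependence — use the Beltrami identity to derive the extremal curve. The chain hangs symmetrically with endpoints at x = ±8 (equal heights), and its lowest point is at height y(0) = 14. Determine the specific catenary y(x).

The Lagrangian L(y, y') = y sqrt(1 + y'^2) has no explicit x dependence, so the Beltrami identity applies:
    L − y' ∂L/∂y' = C.
Compute ∂L/∂y' = y · y' / sqrt(1 + y'^2). Then
    L − y' ∂L/∂y'
    = y sqrt(1 + y'^2) − y · y'^2 / sqrt(1 + y'^2)
    = y (1 + y'^2 − y'^2) / sqrt(1 + y'^2)
    = y / sqrt(1 + y'^2) = C.
Squaring gives y^2 = C^2 (1 + y'^2), i.e.
    y'^2 = y^2 / C^2 − 1.
Separating variables,
    dy / sqrt(y^2 − C^2) = dx / C,
and integrating gives arccosh(y / C) = (x − a)/C, so
    y(x) = C cosh((x − a)/C),
the catenary. The constants C and a are fixed by the two endpoint conditions (and, for the hanging-chain problem, the length constraint selects C).
Now fit the given data. The endpoints x = ±8 are symmetric at equal height, so the catenary is even about its minimum: a = 0 and y(x) = C cosh(x/C). The lowest point is y(0) = C cosh(0) = C, and we are told y(0) = 14, so C = 14. Therefore
    y(x) = 14 cosh(x/14),
and at the endpoints
    y(±8) = 14 cosh(8/14).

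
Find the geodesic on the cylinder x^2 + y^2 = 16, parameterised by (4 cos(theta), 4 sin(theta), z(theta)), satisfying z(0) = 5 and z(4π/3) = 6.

Parameterise the cylinder of radius R = 4 as
    r(θ) = (4 cos θ, 4 sin θ, z(θ)).
The arc-length element is
    ds = sqrt(16 + (dz/dθ)^2) dθ,
so the Lagrangian is L = sqrt(16 + z'^2).
L depends on z' only, not on z or θ, so ∂L/∂z = 0 and
    ∂L/∂z' = z' / sqrt(16 + z'^2).
The Euler-Lagrange equation gives
    d/dθ( z' / sqrt(16 + z'^2) ) = 0,
so z' is constant. Integrating once:
    z(θ) = a θ + b,
a helix on the cylinder (a straight line when the cylinder is unrolled). The constants a, b are determined by the endpoint conditions.
With endpoint conditions z(0) = 5 and z(4π/3) = 6: from z(0) = b we get b = 5, and a·4π/3 + 5 = 6 gives a = 3/(4π), so
    z(θ) = (3/(4π)) θ + 5.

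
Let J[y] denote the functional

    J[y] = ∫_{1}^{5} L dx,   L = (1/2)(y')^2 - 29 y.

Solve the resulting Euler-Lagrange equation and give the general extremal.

The Lagrangian is L = (1/2)(y')^2 - 29 y.
∂L/∂y = -29.
∂L/∂y' = y'.
The Euler-Lagrange equation d/dx(∂L/∂y') − ∂L/∂y = 0 becomes:
    y'' + 29 = 0
General solution: y(x) = -(29/2) x^2 + A x + B, where A and B are arbitrary constants fixed by the endpoint conditions.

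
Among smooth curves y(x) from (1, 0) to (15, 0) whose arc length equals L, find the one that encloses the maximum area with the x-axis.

Set up the augmented Lagrangian using a multiplier λ for the length constraint:
    F(y, y') = y − λ sqrt(1 + y'^2).
F has no explicit x dependence, so the Beltrami identity yields a first integral
    F − y' ∂F/∂y' = C.
Compute ∂F/∂y' = −λ y' / sqrt(1 + y'^2). Then
    y − λ sqrt(1 + y'^2) + λ y'^2 / sqrt(1 + y'^2) = C
    ⇒  y − λ / sqrt(1 + y'^2) = C.
Solving for y' and integrating gives
    (x − a)^2 + (y − b)^2 = λ^2,
a circular arc of radius λ. The constants a, b are determined by the endpoint conditions y(1) = y(15) = 0, and λ is fixed implicitly by the length constraint
    ∫_{1}^{15} sqrt(1 + y'^2) dx = L.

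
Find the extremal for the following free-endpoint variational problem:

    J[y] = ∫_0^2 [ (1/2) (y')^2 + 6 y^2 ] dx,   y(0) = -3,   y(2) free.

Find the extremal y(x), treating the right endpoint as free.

The Lagrangian L = (1/2) (y')^2 + 6 y^2 gives
    ∂L/∂y = 12 y,   ∂L/∂y' = y'.
Euler-Lagrange: y'' − 12 y = 0.
With k = sqrt(12), the general solution is
    y(x) = A cosh(sqrt(12) x) + B sinh(sqrt(12) x).
Fixed left endpoint y(0) = -3 ⇒ A = -3.
The right endpoint x = 2 is free, so the natural (transversality) condition is ∂L/∂y' |_{x=2} = 0, i.e. y'(2) = 0.
Compute y'(x) = A k sinh(k x) + B k cosh(k x), so
    y'(2) = A k sinh(k·2) + B k cosh(k·2) = 0
    ⇒ B = −A tanh(k·2) = 3 tanh(sqrt(12)·2).
Therefore the extremal is
    y(x) = −3 cosh(sqrt(12) x) + 3 tanh(sqrt(12)·2) sinh(sqrt(12) x).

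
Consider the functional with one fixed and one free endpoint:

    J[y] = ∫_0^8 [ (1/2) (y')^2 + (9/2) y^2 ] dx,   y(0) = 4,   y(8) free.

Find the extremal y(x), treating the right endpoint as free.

The Lagrangian L = (1/2) (y')^2 + (9/2) y^2 gives
    ∂L/∂y = 9 y,   ∂L/∂y' = y'.
Euler-Lagrange: y'' − 9 y = 0.
With k = 3, the general solution is
    y(x) = A cosh(3 x) + B sinh(3 x).
Fixed left endpoint y(0) = 4 ⇒ A = 4.
The right endpoint x = 8 is free, so the natural (transversality) condition is ∂L/∂y' |_{x=8} = 0, i.e. y'(8) = 0.
Compute y'(x) = A k sinh(k x) + B k cosh(k x), so
    y'(8) = A k sinh(k·8) + B k cosh(k·8) = 0
    ⇒ B = −A tanh(k·8) = − 4 tanh(3·8).
Therefore the extremal is
    y(x) = 4 cosh(3 x) − 4 tanh(3·8) sinh(3 x).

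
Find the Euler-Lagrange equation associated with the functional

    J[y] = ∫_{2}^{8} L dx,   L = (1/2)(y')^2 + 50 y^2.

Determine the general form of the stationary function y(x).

The Lagrangian is L = (1/2)(y')^2 + 50 y^2.
∂L/∂y = 100y.
∂L/∂y' = y'.
The Euler-Lagrange equation d/dx(∂L/∂y') − ∂L/∂y = 0 becomes:
    y'' - 100 y = 0
General solution: y(x) = A e^(10x) + B e^(-10x), where A and B are arbitrary constants fixed by the endpoint conditions.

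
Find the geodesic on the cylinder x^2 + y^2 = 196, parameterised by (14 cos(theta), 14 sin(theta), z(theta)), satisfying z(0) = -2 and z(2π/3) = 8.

Parameterise the cylinder of radius R = 14 as
    r(θ) = (14 cos θ, 14 sin θ, z(θ)).
The arc-length element is
    ds = sqrt(196 + (dz/dθ)^2) dθ,
so the Lagrangian is L = sqrt(196 + z'^2).
L depends on z' only, not on z or θ, so ∂L/∂z = 0 and
    ∂L/∂z' = z' / sqrt(196 + z'^2).
The Euler-Lagrange equation gives
    d/dθ( z' / sqrt(196 + z'^2) ) = 0,
so z' is constant. Integrating once:
    z(θ) = a θ + b,
a helix on the cylinder (a straight line when the cylinder is unrolled). The constants a, b are determined by the endpoint conditions.
With endpoint conditions z(0) = -2 and z(2π/3) = 8: from z(0) = b we get b = -2, and a·2π/3 + -2 = 8 gives a = 15/π, so
    z(θ) = (15/π) θ − 2.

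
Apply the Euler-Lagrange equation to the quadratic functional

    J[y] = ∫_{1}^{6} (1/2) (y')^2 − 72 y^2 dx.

The Lagrangian is L = (1/2) (y')^2 − 72 y^2.
Compute ∂L/∂y = -144y, ∂L/∂y' = y'.
The Euler-Lagrange equation d/dx(∂L/∂y') − ∂L/∂y = 0 reduces to
    y'' + 144 y = 0.
Its general solution is
    y(x) = A sin(12x) + B cos(12x),
with A, B fixed by the endpoint conditions.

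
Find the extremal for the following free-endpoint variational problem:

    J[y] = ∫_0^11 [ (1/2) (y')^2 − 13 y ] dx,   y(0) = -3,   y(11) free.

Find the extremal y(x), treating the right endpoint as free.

The Lagrangian L = (1/2) (y')^2 − 13 y gives
    ∂L/∂y = −13,   ∂L/∂y' = y'.
Euler-Lagrange: d/dx(y') − (−13) = 0, i.e. y'' + 13 = 0, so
    y(x) = −(13/2) x^2 + C1 x + C2.
Fixed left endpoint y(0) = -3 ⇒ C2 = -3.
The right endpoint x = 11 is free, so the natural (transversality) condition is ∂L/∂y' |_{x=11} = 0, i.e. y'(11) = 0.
Compute y'(x) = −13 x + C1, so y'(11) = −143 + C1 = 0 ⇒ C1 = 143.
Therefore the extremal is
    y(x) = −(13/2) x^2 + 143 x − 3.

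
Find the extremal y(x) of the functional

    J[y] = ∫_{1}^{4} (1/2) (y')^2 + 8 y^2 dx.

The Lagrangian is L = (1/2) (y')^2 + 8 y^2.
Compute ∂L/∂y = 16y, ∂L/∂y' = y'.
The Euler-Lagrange equation d/dx(∂L/∂y') − ∂L/∂y = 0 reduces to
    y'' − 16 y = 0.
Its general solution is
    y(x) = A e^(4x) + B e^(−4x),
with A, B fixed by the endpoint conditions.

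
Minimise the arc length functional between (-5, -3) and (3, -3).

Arc-length functional: J[y] = ∫ sqrt(1 + (y')^2) dx.
Lagrangian L = sqrt(1 + (y')^2) has no explicit y dependence, so ∂L/∂y = 0 and the Euler-Lagrange equation gives
    d/dx( y' / sqrt(1 + (y')^2) ) = 0  ⇒  y' / sqrt(1 + (y')^2) = const.
Hence y' is constant, so y(x) is affine.
Fitting the endpoints (-5, -3) and (3, -3):
    slope m = ((-3) − (-3)) / (3 − (-5)) = 0,
    intercept c = (-3) − m·(-5) = -3.
Extremal: y(x) = -3.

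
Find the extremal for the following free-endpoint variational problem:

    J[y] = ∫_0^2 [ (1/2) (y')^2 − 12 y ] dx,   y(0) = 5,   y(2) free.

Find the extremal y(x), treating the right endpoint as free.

The Lagrangian L = (1/2) (y')^2 − 12 y gives
    ∂L/∂y = −12,   ∂L/∂y' = y'.
Euler-Lagrange: d/dx(y') − (−12) = 0, i.e. y'' + 12 = 0, so
    y(x) = −(12/2) x^2 + C1 x + C2.
Fixed left endpoint y(0) = 5 ⇒ C2 = 5.
The right endpoint x = 2 is free, so the natural (transversality) condition is ∂L/∂y' |_{x=2} = 0, i.e. y'(2) = 0.
Compute y'(x) = −12 x + C1, so y'(2) = −24 + C1 = 0 ⇒ C1 = 24.
Therefore the extremal is
    y(x) = −6 x^2 + 24 x + 5.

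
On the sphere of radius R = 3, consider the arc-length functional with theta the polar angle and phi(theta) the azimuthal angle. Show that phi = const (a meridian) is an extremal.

On the sphere of radius R = 3 with spherical coordinates (θ, φ), the induced metric is
    ds^2 = 9(dθ^2 + sin^2(θ) dφ^2).
Using θ as the parameter, the arc-length functional becomes
    J[φ] = ∫ 3 sqrt(1 + sin^2(θ) (dφ/dθ)^2) dθ.
So L = 3 sqrt(1 + sin^2(θ) φ'^2). Compute
    ∂L/∂φ = 0  (L has no explicit φ dependence),
    ∂L/∂φ' = 3 sin^2(θ) φ' / sqrt(1 + sin^2(θ) φ'^2).
For the candidate φ(θ) = c (constant), φ' = 0, so ∂L/∂φ' evaluated along the candidate vanishes, and ∂L/∂φ is identically zero. Hence
    d/dθ(∂L/∂φ') − ∂L/∂φ = 0
is satisfied. Therefore meridians φ = const are extremals of arc length — they are geodesics on the sphere.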